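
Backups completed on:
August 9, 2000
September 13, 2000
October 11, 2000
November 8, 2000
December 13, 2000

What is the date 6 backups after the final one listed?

Gaps: 35, 28, 28, 35 days — a mix of 28 and 35. Every date is a Wednesday.
Each is the 2nd Wednesday of its month.
January 2001 — 2nd Wednesday is January 10, 2001.
February 2001 — 2nd Wednesday is February 14, 2001.
March 2001 — 2nd Wednesday is March 14, 2001.
April 2001 — 2nd Wednesday is April 11, 2001.
2nd Wednesday of May 2001: May 9, 2001.
2nd Wednesday of June 2001: June 13, 2001.

June 13, 2001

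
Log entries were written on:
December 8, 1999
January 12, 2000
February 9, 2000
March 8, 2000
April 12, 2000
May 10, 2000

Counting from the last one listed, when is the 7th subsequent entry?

All dates are Wednesdays, 35, 28, 28, 35, 28 days apart.
Specifically, the 2nd Wednesday of each month.
2nd Wednesday of June 2000: June 14, 2000.
2nd Wednesday of July 2000: July 12, 2000.
2nd Wednesday of August 2000: August 9, 2000.
2nd Wednesday of September 2000: September 13, 2000.
October 2000 — 2nd Wednesday is October 11, 2000.
November 2000 — 2nd Wednesday is November 8, 2000.
2nd Wednesday of December 2000: December 13, 2000.

December 13, 2000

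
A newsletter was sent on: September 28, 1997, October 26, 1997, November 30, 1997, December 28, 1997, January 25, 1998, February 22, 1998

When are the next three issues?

March 29, 1998; April 26, 1998; May 31, 1998

All Sundays; the gaps (28, 35, 28, 28, 28) vary with month length.
This is the last Sunday of each month.
March 1998 ends with Sunday March 29, 1998.
Last Sunday of April 1998: April 26, 1998.
Last Sunday of May 1998: May 31, 1998.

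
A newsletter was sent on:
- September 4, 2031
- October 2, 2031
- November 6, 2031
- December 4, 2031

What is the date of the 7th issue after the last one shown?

All dates are Thursdays, 28, 35, 28 days apart.
Specifically, the 1st Thursday of each month.
January 2032 — 1st Thursday is January 1, 2032.
1st Thursday of February 2032: February 5, 2032.
March 2032 — 1st Thursday is March 4, 2032.
April 2032 — 1st Thursday is April 1, 2032.
May 2032 — 1st Thursday is May 6, 2032.
1st Thursday of June 2032: June 3, 2032.
July 2032 — 1st Thursday is July 1, 2032.

July 1, 2032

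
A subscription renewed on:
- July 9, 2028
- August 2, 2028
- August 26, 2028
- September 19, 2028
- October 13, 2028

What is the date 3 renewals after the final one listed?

Every event comes 24 days after the last (24, 24, 24, 24).
October 13, 2028 + 24 days = November 6, 2028.
November 6, 2028 + 24 days = November 30, 2028.
November 30, 2028 + 24 days = December 24, 2028.

December 24, 2028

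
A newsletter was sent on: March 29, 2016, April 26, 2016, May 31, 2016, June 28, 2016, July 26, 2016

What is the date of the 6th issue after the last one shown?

January 31, 2017

All Tuesdays; the gaps (28, 35, 28, 28) vary with month length.
This is the last Tuesday of each month.
August 2016 ends with Tuesday August 30, 2016.
Last Tuesday of September 2016: September 27, 2016.
October 2016 ends with Tuesday October 25, 2016.
November 2016 ends with Tuesday November 29, 2016.
December 2016 ends with Tuesday December 27, 2016.
January 2017 ends with Tuesday January 31, 2017.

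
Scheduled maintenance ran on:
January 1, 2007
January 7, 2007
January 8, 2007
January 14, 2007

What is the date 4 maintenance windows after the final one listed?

Gaps: 6, 1, 6 days — not constant, but cyclic with period 2.
The events fall on every Monday and Sunday.
Next Monday: January 15, 2007.
Next Sunday: January 21, 2007.
Next Monday: January 22, 2007.
The following Sunday is January 28, 2007.

January 28, 2007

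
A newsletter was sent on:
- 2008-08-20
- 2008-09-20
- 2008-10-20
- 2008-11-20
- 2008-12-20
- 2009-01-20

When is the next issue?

2009-02-20

The day-of-month is always 20 (31, 30, 31, 30, 31 days between events).
So this recurs on the 20th of each month.
Next: February 2009 → 2009-02-20.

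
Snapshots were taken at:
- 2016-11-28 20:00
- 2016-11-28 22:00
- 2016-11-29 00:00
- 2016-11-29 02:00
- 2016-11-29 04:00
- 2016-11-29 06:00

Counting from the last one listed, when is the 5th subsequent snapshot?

2016-11-29 16:00

Gaps: 2, 2, 2, 2, 2 hours — each event is 2 hours after the previous one.
2016-11-29 06:00 + 2 h = 2016-11-29 08:00.
2016-11-29 08:00 + 2 h = 2016-11-29 10:00.
2016-11-29 10:00 + 2 h = 2016-11-29 12:00.
2016-11-29 12:00 + 2 h = 2016-11-29 14:00.
2016-11-29 14:00 + 2 h = 2016-11-29 16:00.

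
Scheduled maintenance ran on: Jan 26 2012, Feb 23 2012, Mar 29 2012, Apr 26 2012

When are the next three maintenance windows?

May 31 2012, Jun 28 2012, Jul 26 2012

Every date is a Thursday; gaps 28, 35, 28 days.
Each is the last Thursday of its month (at least one falls on the 29th or later, ruling out '4th Thursday').
May 2012 ends with Thursday May 31 2012.
Last Thursday of June 2012: Jun 28 2012.
Last Thursday of July 2012: Jul 26 2012.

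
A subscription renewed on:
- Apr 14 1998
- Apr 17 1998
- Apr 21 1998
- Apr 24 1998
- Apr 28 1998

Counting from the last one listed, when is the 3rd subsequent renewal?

May 8 1998

Every event lands on a Tuesday or Friday (gaps cycle 3, 4, 3, 4).
So the schedule is: every Tuesday and Friday.
The following Friday is May 1 1998.
Next Tuesday: May 5 1998.
The following Friday is May 8 1998.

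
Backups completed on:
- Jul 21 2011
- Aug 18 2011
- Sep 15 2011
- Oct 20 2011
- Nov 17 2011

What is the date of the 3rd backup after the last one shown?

Feb 16 2012

These are Thursdays at 28- or 35-day spacing (28, 28, 35, 28).
The pattern: 3rd Thursday of the month.
December 2011 — 3rd Thursday is Dec 15 2011.
3rd Thursday of January 2012: Jan 19 2012.
3rd Thursday of February 2012: Feb 16 2012.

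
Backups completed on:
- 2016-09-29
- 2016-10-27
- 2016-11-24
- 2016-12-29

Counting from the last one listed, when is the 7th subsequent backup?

These are Thursdays with 28, 28, 35-day gaps.
Each is the final Thursday of its month — 2016-09-29 is past the 28th, so '4th Thursday' doesn't fit.
January 2017 ends with Thursday 2017-01-26.
Last Thursday of February 2017: 2017-02-23.
Last Thursday of March 2017: 2017-03-30.
Last Thursday of April 2017: 2017-04-27.
Last Thursday of May 2017: 2017-05-25.
June 2017 ends with Thursday 2017-06-29.
Last Thursday of July 2017: 2017-07-27.

2017-07-27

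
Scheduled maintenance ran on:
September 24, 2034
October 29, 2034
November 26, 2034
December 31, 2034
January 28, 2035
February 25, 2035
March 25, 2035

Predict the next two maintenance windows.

April 29, 2035; May 27, 2035

All Sundays; the gaps (35, 28, 35, 28, 28, 28) vary with month length.
This is the last Sunday of each month.
April 2035 ends with Sunday April 29, 2035.
May 2035 ends with Sunday May 27, 2035.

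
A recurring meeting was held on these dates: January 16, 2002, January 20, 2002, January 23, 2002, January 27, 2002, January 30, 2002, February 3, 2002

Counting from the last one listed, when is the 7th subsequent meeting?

February 27, 2002

Every event lands on a Wednesday or Sunday (gaps cycle 4, 3, 4, 3, 4).
So the schedule is: every Wednesday and Sunday.
Next Wednesday: February 6, 2002.
Next Sunday: February 10, 2002.
The following Wednesday is February 13, 2002.
The following Sunday is February 17, 2002.
The following Wednesday is February 20, 2002.
Next Sunday: February 24, 2002.
The following Wednesday is February 27, 2002.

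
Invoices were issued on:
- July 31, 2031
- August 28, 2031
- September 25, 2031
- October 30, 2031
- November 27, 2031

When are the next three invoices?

December 25, 2031; January 29, 2032; February 26, 2032

These are Thursdays with 28, 28, 35, 28-day gaps.
Each is the final Thursday of its month — July 31, 2031 is past the 28th, so '4th Thursday' doesn't fit.
Last Thursday of December 2031: December 25, 2031.
January 2032 ends with Thursday January 29, 2032.
Last Thursday of February 2032: February 26, 2032.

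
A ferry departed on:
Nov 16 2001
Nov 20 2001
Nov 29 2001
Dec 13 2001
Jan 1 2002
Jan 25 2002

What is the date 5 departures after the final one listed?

Aug 8 2002

Intervals are 4, 9, 14, 19, 24 days — an arithmetic progression with common difference 5.
Next gap: 29 days. Jan 25 2002 + 29 days = Feb 23 2002.
Next gap: 34 days. Feb 23 2002 + 34 days = Mar 29 2002.
Next gap: 39 days. Mar 29 2002 + 39 days = May 7 2002.
Next gap: 44 days. May 7 2002 + 44 days = Jun 20 2002.
Next gap: 49 days. Jun 20 2002 + 49 days = Aug 8 2002.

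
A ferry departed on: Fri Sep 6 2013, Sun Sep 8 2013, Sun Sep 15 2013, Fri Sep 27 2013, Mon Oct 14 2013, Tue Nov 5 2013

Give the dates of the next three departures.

The spacing grows by 5 each time: 2, 7, 12, 17, 22 days.
Next gap: 27 days. Tue Nov 5 2013 + 27 days = Mon Dec 2 2013.
Next gap: 32 days. Mon Dec 2 2013 + 32 days = Fri Jan 3 2014.
Next gap: 37 days. Fri Jan 3 2014 + 37 days = Sun Feb 9 2014.

Mon Dec 2 2013, Fri Jan 3 2014, Sun Feb 9 2014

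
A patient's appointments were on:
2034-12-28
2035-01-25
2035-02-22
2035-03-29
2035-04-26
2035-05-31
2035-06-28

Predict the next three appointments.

2035-07-26, 2035-08-30, 2035-09-27

All Thursdays; the gaps (28, 28, 35, 28, 35, 28) vary with month length.
This is the last Thursday of each month.
Last Thursday of July 2035: 2035-07-26.
August 2035 ends with Thursday 2035-08-30.
Last Thursday of September 2035: 2035-09-27.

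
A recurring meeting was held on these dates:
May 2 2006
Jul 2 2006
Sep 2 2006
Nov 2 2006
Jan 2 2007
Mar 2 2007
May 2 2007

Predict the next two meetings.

Jul 2 2007, Sep 2 2007

Gaps: 61, 62, 61, 61, 59, 61 days — not constant. Every event is on the 2nd of the month.
Pattern: the 2nd of every 2 months.
Next: July 2007 → Jul 2 2007.
September 2007: Sep 2 2007.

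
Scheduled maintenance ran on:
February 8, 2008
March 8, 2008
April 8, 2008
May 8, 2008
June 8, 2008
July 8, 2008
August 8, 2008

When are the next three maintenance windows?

September 8, 2008; October 8, 2008; November 8, 2008

Gaps: 29, 31, 30, 31, 30, 31 days — not constant. Every event is on the 8th of the month.
Pattern: the 8th of each month.
Next: September 2008 → September 8, 2008.
Next: October 2008 → October 8, 2008.
Next: November 2008 → November 8, 2008.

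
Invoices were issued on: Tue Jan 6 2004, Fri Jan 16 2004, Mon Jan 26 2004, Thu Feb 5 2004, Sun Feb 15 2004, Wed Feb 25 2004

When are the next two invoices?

Sat Mar 6 2004, Tue Mar 16 2004

The spacing is 10, 10, 10, 10, 10 days — always 10 days.
Wed Feb 25 2004 + 10 days = Sat Mar 6 2004.
Sat Mar 6 2004 + 10 days = Tue Mar 16 2004.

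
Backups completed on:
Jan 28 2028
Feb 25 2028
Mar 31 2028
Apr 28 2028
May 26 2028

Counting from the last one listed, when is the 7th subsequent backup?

Dec 29 2028

Every date is a Friday; gaps 28, 35, 28, 28 days.
Each is the last Friday of its month (at least one falls on the 29th or later, ruling out '4th Friday').
June 2028 ends with Friday Jun 30 2028.
Last Friday of July 2028: Jul 28 2028.
Last Friday of August 2028: Aug 25 2028.
Last Friday of September 2028: Sep 29 2028.
Last Friday of October 2028: Oct 27 2028.
November 2028 ends with Friday Nov 24 2028.
Last Friday of December 2028: Dec 29 2028.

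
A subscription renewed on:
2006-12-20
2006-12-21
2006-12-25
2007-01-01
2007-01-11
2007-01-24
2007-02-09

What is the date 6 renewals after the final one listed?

2007-07-18

The spacing grows by 3 each time: 1, 4, 7, 10, 13, 16 days.
Next gap: 19 days. 2007-02-09 + 19 days = 2007-02-28.
Next gap: 22 days. 2007-02-28 + 22 days = 2007-03-22.
Next gap: 25 days. 2007-03-22 + 25 days = 2007-04-16.
Next gap: 28 days. 2007-04-16 + 28 days = 2007-05-14.
Next gap: 31 days. 2007-05-14 + 31 days = 2007-06-14.
Next gap: 34 days. 2007-06-14 + 34 days = 2007-07-18.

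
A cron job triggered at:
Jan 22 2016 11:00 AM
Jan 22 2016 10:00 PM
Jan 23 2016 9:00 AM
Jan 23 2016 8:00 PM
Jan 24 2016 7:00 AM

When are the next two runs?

Gaps: 11, 11, 11, 11 hours — each event is 11 hours after the previous one.
Jan 24 2016 7:00 AM + 11 h = Jan 24 2016 6:00 PM.
Jan 24 2016 6:00 PM + 11 h = Jan 25 2016 5:00 AM.

Jan 24 2016 6:00 PM, Jan 25 2016 5:00 AM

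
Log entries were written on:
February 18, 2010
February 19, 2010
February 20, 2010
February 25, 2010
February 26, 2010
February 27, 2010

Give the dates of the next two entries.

March 4, 2010; March 5, 2010

Every event lands on a Thursday or Friday or Saturday (gaps cycle 1, 1, 5, 1, 1).
So the schedule is: every Thursday, Friday and Saturday.
Next Thursday: March 4, 2010.
Next Friday: March 5, 2010.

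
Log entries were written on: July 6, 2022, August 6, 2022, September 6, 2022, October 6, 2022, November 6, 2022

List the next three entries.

Gaps: 31, 31, 30, 31 days — not constant. Every event is on the 6th of the month.
Pattern: the 6th of each month.
Next: December 2022 → December 6, 2022.
January 2023: January 6, 2023.
February 2023: February 6, 2023.

December 6, 2022; January 6, 2023; February 6, 2023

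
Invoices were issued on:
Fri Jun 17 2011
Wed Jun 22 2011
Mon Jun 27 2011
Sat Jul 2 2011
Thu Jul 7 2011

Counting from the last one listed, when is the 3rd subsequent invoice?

Every event comes 5 days after the last (5, 5, 5, 5).
Thu Jul 7 2011 + 5 days = Tue Jul 12 2011.
Tue Jul 12 2011 + 5 days = Sun Jul 17 2011.
Sun Jul 17 2011 + 5 days = Fri Jul 22 2011.

Fri Jul 22 2011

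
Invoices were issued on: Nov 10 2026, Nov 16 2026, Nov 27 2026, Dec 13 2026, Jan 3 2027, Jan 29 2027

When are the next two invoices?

Mar 1 2027, Apr 6 2027

Gaps: 6, 11, 16, 21, 26 days — each gap is 5 larger than the previous one.
Next gap: 31 days. Jan 29 2027 + 31 days = Mar 1 2027.
Next gap: 36 days. Mar 1 2027 + 36 days = Apr 6 2027.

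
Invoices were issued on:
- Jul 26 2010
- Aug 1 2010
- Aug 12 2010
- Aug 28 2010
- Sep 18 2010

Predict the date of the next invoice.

Intervals are 6, 11, 16, 21 days — an arithmetic progression with common difference 5.
Next gap: 26 days. Sep 18 2010 + 26 days = Oct 14 2010.

Oct 14 2010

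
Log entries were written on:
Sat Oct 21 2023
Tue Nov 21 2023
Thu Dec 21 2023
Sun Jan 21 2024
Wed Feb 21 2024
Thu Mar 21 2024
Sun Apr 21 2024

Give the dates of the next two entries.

The day-of-month is always 21 (31, 30, 31, 31, 29, 31 days between events).
So this recurs on the 21st of each month.
Next: May 2024 → Tue May 21 2024.
Next: June 2024 → Fri Jun 21 2024.

Tue May 21 2024, Fri Jun 21 2024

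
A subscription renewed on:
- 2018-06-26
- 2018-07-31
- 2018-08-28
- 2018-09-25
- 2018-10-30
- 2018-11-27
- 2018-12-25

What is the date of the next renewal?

Every date is a Tuesday; gaps 35, 28, 28, 35, 28, 28 days.
Each is the last Tuesday of its month (at least one falls on the 29th or later, ruling out '4th Tuesday').
January 2019 ends with Tuesday 2019-01-29.

2019-01-29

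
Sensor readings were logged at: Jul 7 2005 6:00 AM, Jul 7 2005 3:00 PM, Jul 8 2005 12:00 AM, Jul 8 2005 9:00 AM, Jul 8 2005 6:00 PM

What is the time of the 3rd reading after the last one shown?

Jul 9 2005 9:00 PM

The interval is a steady 9 hours (9, 9, 9, 9).
Jul 8 2005 6:00 PM + 9 h = Jul 9 2005 3:00 AM.
Jul 9 2005 3:00 AM + 9 h = Jul 9 2005 12:00 PM.
Jul 9 2005 12:00 PM + 9 h = Jul 9 2005 9:00 PM.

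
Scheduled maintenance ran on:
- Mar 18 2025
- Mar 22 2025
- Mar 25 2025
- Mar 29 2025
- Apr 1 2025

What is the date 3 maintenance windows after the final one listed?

Apr 12 2025

Every event lands on a Tuesday or Saturday (gaps cycle 4, 3, 4, 3).
So the schedule is: every Tuesday and Saturday.
Next Saturday: Apr 5 2025.
The following Tuesday is Apr 8 2025.
The following Saturday is Apr 12 2025.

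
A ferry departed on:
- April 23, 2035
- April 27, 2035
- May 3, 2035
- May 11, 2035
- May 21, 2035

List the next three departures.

Gaps: 4, 6, 8, 10 days — each gap is 2 larger than the previous one.
Next gap: 12 days. May 21, 2035 + 12 days = June 2, 2035.
Next gap: 14 days. June 2, 2035 + 14 days = June 16, 2035.
Next gap: 16 days. June 16, 2035 + 16 days = July 2, 2035.

June 2, 2035; June 16, 2035; July 2, 2035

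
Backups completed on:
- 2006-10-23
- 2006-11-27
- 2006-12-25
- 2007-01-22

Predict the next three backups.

2007-02-26, 2007-03-26, 2007-04-23

Gaps: 35, 28, 28 days — a mix of 28 and 35. Every date is a Monday.
Each is the 4th Monday of its month.
February 2007 — 4th Monday is 2007-02-26.
March 2007 — 4th Monday is 2007-03-26.
4th Monday of April 2007: 2007-04-23.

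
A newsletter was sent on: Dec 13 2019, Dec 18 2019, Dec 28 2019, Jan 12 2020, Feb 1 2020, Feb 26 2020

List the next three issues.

The spacing grows by 5 each time: 5, 10, 15, 20, 25 days.
Next gap: 30 days. Feb 26 2020 + 30 days = Mar 27 2020.
Next gap: 35 days. Mar 27 2020 + 35 days = May 1 2020.
Next gap: 40 days. May 1 2020 + 40 days = Jun 10 2020.

Mar 27 2020, May 1 2020, Jun 10 2020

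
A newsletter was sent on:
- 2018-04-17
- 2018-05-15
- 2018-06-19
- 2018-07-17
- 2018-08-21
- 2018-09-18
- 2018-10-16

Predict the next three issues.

2018-11-20, 2018-12-18, 2019-01-15

These are Tuesdays at 28- or 35-day spacing (28, 35, 28, 35, 28, 28).
The pattern: 3rd Tuesday of the month.
November 2018 — 3rd Tuesday is 2018-11-20.
December 2018 — 3rd Tuesday is 2018-12-18.
January 2019 — 3rd Tuesday is 2019-01-15.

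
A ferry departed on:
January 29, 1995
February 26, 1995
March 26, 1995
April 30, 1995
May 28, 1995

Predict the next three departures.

Every date is a Sunday; gaps 28, 28, 35, 28 days.
Each is the last Sunday of its month (at least one falls on the 29th or later, ruling out '4th Sunday').
Last Sunday of June 1995: June 25, 1995.
Last Sunday of July 1995: July 30, 1995.
Last Sunday of August 1995: August 27, 1995.

June 25, 1995; July 30, 1995; August 27, 1995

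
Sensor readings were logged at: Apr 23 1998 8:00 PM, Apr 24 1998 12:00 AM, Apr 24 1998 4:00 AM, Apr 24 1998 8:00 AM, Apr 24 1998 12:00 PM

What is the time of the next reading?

Apr 24 1998 4:00 PM

The interval is a steady 4 hours (4, 4, 4, 4).
Apr 24 1998 12:00 PM + 4 h = Apr 24 1998 4:00 PM.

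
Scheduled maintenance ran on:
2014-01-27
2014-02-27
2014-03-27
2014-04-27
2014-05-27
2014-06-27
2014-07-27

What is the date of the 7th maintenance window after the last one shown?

2015-02-27

Gaps: 31, 28, 31, 30, 31, 30 days — not constant. Every event is on the 27th of the month.
Pattern: the 27th of each month.
August 2014: 2014-08-27.
September 2014: 2014-09-27.
Next: October 2014 → 2014-10-27.
Next: November 2014 → 2014-11-27.
December 2014: 2014-12-27.
January 2015: 2015-01-27.
February 2015: 2015-02-27.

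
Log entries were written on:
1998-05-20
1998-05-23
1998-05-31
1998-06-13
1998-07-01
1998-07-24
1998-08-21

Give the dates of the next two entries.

The spacing grows by 5 each time: 3, 8, 13, 18, 23, 28 days.
Next gap: 33 days. 1998-08-21 + 33 days = 1998-09-23.
Next gap: 38 days. 1998-09-23 + 38 days = 1998-10-31.

1998-09-23, 1998-10-31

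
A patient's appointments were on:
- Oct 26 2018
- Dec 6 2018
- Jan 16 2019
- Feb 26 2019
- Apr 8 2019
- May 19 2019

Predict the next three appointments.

Jun 29 2019, Aug 9 2019, Sep 19 2019

Every event comes 41 days after the last (41, 41, 41, 41, 41).
May 19 2019 + 41 days = Jun 29 2019.
Jun 29 2019 + 41 days = Aug 9 2019.
Aug 9 2019 + 41 days = Sep 19 2019.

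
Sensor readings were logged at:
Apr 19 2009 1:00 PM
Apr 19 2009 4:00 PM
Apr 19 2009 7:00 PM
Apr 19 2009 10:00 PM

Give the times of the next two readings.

Apr 20 2009 1:00 AM, Apr 20 2009 4:00 AM

The interval is a steady 3 hours (3, 3, 3).
Apr 19 2009 10:00 PM + 3 h = Apr 20 2009 1:00 AM.
Apr 20 2009 1:00 AM + 3 h = Apr 20 2009 4:00 AM.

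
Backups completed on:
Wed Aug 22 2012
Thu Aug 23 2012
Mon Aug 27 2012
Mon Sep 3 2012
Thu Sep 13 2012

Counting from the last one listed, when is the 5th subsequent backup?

Mon Dec 17 2012

Intervals are 1, 4, 7, 10 days — an arithmetic progression with common difference 3.
Next gap: 13 days. Thu Sep 13 2012 + 13 days = Wed Sep 26 2012.
Next gap: 16 days. Wed Sep 26 2012 + 16 days = Fri Oct 12 2012.
Next gap: 19 days. Fri Oct 12 2012 + 19 days = Wed Oct 31 2012.
Next gap: 22 days. Wed Oct 31 2012 + 22 days = Thu Nov 22 2012.
Next gap: 25 days. Thu Nov 22 2012 + 25 days = Mon Dec 17 2012.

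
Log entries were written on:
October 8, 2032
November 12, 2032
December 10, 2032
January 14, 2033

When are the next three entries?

These are Fridays at 28- or 35-day spacing (35, 28, 35).
The pattern: 2nd Friday of the month.
February 2033 — 2nd Friday is February 11, 2033.
March 2033 — 2nd Friday is March 11, 2033.
April 2033 — 2nd Friday is April 8, 2033.

February 11, 2033; March 11, 2033; April 8, 2033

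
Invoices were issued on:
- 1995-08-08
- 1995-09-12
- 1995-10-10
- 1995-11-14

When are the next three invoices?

These are Tuesdays at 28- or 35-day spacing (35, 28, 35).
The pattern: 2nd Tuesday of the month.
December 1995 — 2nd Tuesday is 1995-12-12.
January 1996 — 2nd Tuesday is 1996-01-09.
2nd Tuesday of February 1996: 1996-02-13.

1995-12-12, 1996-01-09, 1996-02-13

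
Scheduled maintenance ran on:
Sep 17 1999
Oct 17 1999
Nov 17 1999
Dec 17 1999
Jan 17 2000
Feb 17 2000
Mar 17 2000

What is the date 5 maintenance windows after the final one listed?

Aug 17 2000

Each date is the 17th; the gaps (30, 31, 30, 31, 31, 29) track the month lengths.
The rule is the 17th of each month.
Next: April 2000 → Apr 17 2000.
Next: May 2000 → May 17 2000.
Next: June 2000 → Jun 17 2000.
July 2000: Jul 17 2000.
Next: August 2000 → Aug 17 2000.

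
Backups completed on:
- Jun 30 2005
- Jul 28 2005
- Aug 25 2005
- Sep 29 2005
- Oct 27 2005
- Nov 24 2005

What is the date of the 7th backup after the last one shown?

Jun 29 2006

All Thursdays; the gaps (28, 28, 35, 28, 28) vary with month length.
This is the last Thursday of each month.
December 2005 ends with Thursday Dec 29 2005.
Last Thursday of January 2006: Jan 26 2006.
Last Thursday of February 2006: Feb 23 2006.
Last Thursday of March 2006: Mar 30 2006.
Last Thursday of April 2006: Apr 27 2006.
May 2006 ends with Thursday May 25 2006.
Last Thursday of June 2006: Jun 29 2006.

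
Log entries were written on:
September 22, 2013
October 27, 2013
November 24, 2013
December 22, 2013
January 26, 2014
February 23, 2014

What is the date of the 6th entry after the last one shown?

August 24, 2014

All dates are Sundays, 35, 28, 28, 35, 28 days apart.
Specifically, the 4th Sunday of each month.
March 2014 — 4th Sunday is March 23, 2014.
April 2014 — 4th Sunday is April 27, 2014.
4th Sunday of May 2014: May 25, 2014.
4th Sunday of June 2014: June 22, 2014.
July 2014 — 4th Sunday is July 27, 2014.
August 2014 — 4th Sunday is August 24, 2014.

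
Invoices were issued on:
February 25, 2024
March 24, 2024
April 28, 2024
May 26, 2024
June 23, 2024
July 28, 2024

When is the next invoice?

All dates are Sundays, 28, 35, 28, 28, 35 days apart.
Specifically, the 4th Sunday of each month.
August 2024 — 4th Sunday is August 25, 2024.

August 25, 2024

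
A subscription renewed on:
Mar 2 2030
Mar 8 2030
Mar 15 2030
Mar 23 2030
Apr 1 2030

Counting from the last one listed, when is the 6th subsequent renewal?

Jun 15 2030

The spacing grows by 1 each time: 6, 7, 8, 9 days.
Next gap: 10 days. Apr 1 2030 + 10 days = Apr 11 2030.
Next gap: 11 days. Apr 11 2030 + 11 days = Apr 22 2030.
Next gap: 12 days. Apr 22 2030 + 12 days = May 4 2030.
Next gap: 13 days. May 4 2030 + 13 days = May 17 2030.
Next gap: 14 days. May 17 2030 + 14 days = May 31 2030.
Next gap: 15 days. May 31 2030 + 15 days = Jun 15 2030.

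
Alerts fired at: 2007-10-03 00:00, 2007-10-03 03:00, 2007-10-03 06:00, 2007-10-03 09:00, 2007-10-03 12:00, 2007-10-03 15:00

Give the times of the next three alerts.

2007-10-03 18:00, 2007-10-03 21:00, 2007-10-04 00:00

The interval is a steady 3 hours (3, 3, 3, 3, 3).
2007-10-03 15:00 + 3 h = 2007-10-03 18:00.
2007-10-03 18:00 + 3 h = 2007-10-03 21:00.
2007-10-03 21:00 + 3 h = 2007-10-04 00:00.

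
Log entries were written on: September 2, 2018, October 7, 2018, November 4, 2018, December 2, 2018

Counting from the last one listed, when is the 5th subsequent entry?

All dates are Sundays, 35, 28, 28 days apart.
Specifically, the 1st Sunday of each month.
January 2019 — 1st Sunday is January 6, 2019.
February 2019 — 1st Sunday is February 3, 2019.
1st Sunday of March 2019: March 3, 2019.
1st Sunday of April 2019: April 7, 2019.
1st Sunday of May 2019: May 5, 2019.

May 5, 2019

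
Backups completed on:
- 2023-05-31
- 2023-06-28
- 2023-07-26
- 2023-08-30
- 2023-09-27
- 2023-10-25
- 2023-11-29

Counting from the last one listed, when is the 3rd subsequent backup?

2024-02-28

All Wednesdays; the gaps (28, 28, 35, 28, 28, 35) vary with month length.
This is the last Wednesday of each month.
December 2023 ends with Wednesday 2023-12-27.
Last Wednesday of January 2024: 2024-01-31.
February 2024 ends with Wednesday 2024-02-28.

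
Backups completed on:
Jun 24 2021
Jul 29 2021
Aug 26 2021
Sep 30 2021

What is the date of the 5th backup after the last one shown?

All Thursdays; the gaps (35, 28, 35) vary with month length.
This is the last Thursday of each month.
Last Thursday of October 2021: Oct 28 2021.
November 2021 ends with Thursday Nov 25 2021.
Last Thursday of December 2021: Dec 30 2021.
January 2022 ends with Thursday Jan 27 2022.
February 2022 ends with Thursday Feb 24 2022.

Feb 24 2022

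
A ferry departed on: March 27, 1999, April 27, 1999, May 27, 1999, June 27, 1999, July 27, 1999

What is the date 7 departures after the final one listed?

February 27, 2000

The day-of-month is always 27 (31, 30, 31, 30 days between events).
So this recurs on the 27th of each month.
Next: August 1999 → August 27, 1999.
Next: September 1999 → September 27, 1999.
Next: October 1999 → October 27, 1999.
Next: November 1999 → November 27, 1999.
Next: December 1999 → December 27, 1999.
Next: January 2000 → January 27, 2000.
February 2000: February 27, 2000.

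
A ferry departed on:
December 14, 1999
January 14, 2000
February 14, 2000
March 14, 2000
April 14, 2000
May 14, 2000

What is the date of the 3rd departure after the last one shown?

August 14, 2000

Gaps: 31, 31, 29, 31, 30 days — not constant. Every event is on the 14th of the month.
Pattern: the 14th of each month.
Next: June 2000 → June 14, 2000.
Next: July 2000 → July 14, 2000.
August 2000: August 14, 2000.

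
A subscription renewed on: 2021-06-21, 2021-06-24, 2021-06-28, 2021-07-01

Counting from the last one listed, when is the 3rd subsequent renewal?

Every event lands on a Monday or Thursday (gaps cycle 3, 4, 3).
So the schedule is: every Monday and Thursday.
The following Monday is 2021-07-05.
The following Thursday is 2021-07-08.
Next Monday: 2021-07-12.

2021-07-12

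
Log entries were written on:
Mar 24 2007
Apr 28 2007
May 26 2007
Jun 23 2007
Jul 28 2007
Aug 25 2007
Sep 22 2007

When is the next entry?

Oct 27 2007

All dates are Saturdays, 35, 28, 28, 35, 28, 28 days apart.
Specifically, the 4th Saturday of each month.
October 2007 — 4th Saturday is Oct 27 2007.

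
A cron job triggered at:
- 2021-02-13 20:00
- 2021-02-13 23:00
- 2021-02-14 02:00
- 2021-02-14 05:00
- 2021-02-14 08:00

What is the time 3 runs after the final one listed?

2021-02-14 17:00

Spacing: 3, 3, 3, 3 h — constant 3 h.
2021-02-14 08:00 + 3 h = 2021-02-14 11:00.
2021-02-14 11:00 + 3 h = 2021-02-14 14:00.
2021-02-14 14:00 + 3 h = 2021-02-14 17:00.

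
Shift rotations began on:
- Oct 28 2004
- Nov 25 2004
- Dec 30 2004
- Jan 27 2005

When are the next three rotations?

All Thursdays; the gaps (28, 35, 28) vary with month length.
This is the last Thursday of each month.
February 2005 ends with Thursday Feb 24 2005.
March 2005 ends with Thursday Mar 31 2005.
Last Thursday of April 2005: Apr 28 2005.

Feb 24 2005, Mar 31 2005, Apr 28 2005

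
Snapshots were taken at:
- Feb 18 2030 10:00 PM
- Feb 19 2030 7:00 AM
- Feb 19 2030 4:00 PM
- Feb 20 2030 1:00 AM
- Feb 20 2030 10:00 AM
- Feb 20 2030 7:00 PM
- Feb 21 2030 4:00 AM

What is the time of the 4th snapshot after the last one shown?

Feb 22 2030 4:00 PM

The interval is a steady 9 hours (9, 9, 9, 9, 9, 9).
Feb 21 2030 4:00 AM + 9 h = Feb 21 2030 1:00 PM.
Feb 21 2030 1:00 PM + 9 h = Feb 21 2030 10:00 PM.
Feb 21 2030 10:00 PM + 9 h = Feb 22 2030 7:00 AM.
Feb 22 2030 7:00 AM + 9 h = Feb 22 2030 4:00 PM.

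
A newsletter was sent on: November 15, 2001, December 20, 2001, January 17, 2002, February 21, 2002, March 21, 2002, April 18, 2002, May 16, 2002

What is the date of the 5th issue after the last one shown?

All dates are Thursdays, 35, 28, 35, 28, 28, 28 days apart.
Specifically, the 3rd Thursday of each month.
3rd Thursday of June 2002: June 20, 2002.
3rd Thursday of July 2002: July 18, 2002.
3rd Thursday of August 2002: August 15, 2002.
3rd Thursday of September 2002: September 19, 2002.
October 2002 — 3rd Thursday is October 17, 2002.

October 17, 2002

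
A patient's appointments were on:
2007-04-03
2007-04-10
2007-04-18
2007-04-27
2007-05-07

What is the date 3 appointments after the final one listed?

2007-06-12

Gaps: 7, 8, 9, 10 days — each gap is 1 larger than the previous one.
Next gap: 11 days. 2007-05-07 + 11 days = 2007-05-18.
Next gap: 12 days. 2007-05-18 + 12 days = 2007-05-30.
Next gap: 13 days. 2007-05-30 + 13 days = 2007-06-12.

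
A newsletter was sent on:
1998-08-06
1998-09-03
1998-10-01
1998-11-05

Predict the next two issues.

1998-12-03, 1999-01-07

All dates are Thursdays, 28, 28, 35 days apart.
Specifically, the 1st Thursday of each month.
1st Thursday of December 1998: 1998-12-03.
January 1999 — 1st Thursday is 1999-01-07.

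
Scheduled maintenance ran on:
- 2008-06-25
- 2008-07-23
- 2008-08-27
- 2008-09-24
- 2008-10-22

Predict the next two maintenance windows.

All dates are Wednesdays, 28, 35, 28, 28 days apart.
Specifically, the 4th Wednesday of each month.
November 2008 — 4th Wednesday is 2008-11-26.
4th Wednesday of December 2008: 2008-12-24.

2008-11-26, 2008-12-24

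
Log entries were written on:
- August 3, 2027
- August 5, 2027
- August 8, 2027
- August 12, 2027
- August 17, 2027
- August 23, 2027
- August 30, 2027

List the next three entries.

Gaps: 2, 3, 4, 5, 6, 7 days — each gap is 1 larger than the previous one.
Next gap: 8 days. August 30, 2027 + 8 days = September 7, 2027.
Next gap: 9 days. September 7, 2027 + 9 days = September 16, 2027.
Next gap: 10 days. September 16, 2027 + 10 days = September 26, 2027.

September 7, 2027; September 16, 2027; September 26, 2027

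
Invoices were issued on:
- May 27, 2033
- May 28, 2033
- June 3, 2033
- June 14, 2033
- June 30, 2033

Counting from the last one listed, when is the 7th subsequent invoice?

March 9, 2034

The spacing grows by 5 each time: 1, 6, 11, 16 days.
Next gap: 21 days. June 30, 2033 + 21 days = July 21, 2033.
Next gap: 26 days. July 21, 2033 + 26 days = August 16, 2033.
Next gap: 31 days. August 16, 2033 + 31 days = September 16, 2033.
Next gap: 36 days. September 16, 2033 + 36 days = October 22, 2033.
Next gap: 41 days. October 22, 2033 + 41 days = December 2, 2033.
Next gap: 46 days. December 2, 2033 + 46 days = January 17, 2034.
Next gap: 51 days. January 17, 2034 + 51 days = March 9, 2034.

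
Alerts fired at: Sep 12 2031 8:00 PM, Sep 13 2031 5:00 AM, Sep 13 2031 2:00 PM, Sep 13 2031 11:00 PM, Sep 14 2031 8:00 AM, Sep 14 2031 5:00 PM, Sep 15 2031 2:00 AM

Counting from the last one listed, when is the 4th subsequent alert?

Sep 16 2031 2:00 PM

Gaps: 9, 9, 9, 9, 9, 9 hours — each event is 9 hours after the previous one.
Sep 15 2031 2:00 AM + 9 h = Sep 15 2031 11:00 AM.
Sep 15 2031 11:00 AM + 9 h = Sep 15 2031 8:00 PM.
Sep 15 2031 8:00 PM + 9 h = Sep 16 2031 5:00 AM.
Sep 16 2031 5:00 AM + 9 h = Sep 16 2031 2:00 PM.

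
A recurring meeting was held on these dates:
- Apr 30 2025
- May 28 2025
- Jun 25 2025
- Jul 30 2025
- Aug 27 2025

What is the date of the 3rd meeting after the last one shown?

All Wednesdays; the gaps (28, 28, 35, 28) vary with month length.
This is the last Wednesday of each month.
September 2025 ends with Wednesday Sep 24 2025.
Last Wednesday of October 2025: Oct 29 2025.
November 2025 ends with Wednesday Nov 26 2025.

Nov 26 2025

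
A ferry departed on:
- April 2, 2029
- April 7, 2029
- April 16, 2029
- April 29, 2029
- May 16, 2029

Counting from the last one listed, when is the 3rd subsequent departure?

The spacing grows by 4 each time: 5, 9, 13, 17 days.
Next gap: 21 days. May 16, 2029 + 21 days = June 6, 2029.
Next gap: 25 days. June 6, 2029 + 25 days = July 1, 2029.
Next gap: 29 days. July 1, 2029 + 29 days = July 30, 2029.

July 30, 2029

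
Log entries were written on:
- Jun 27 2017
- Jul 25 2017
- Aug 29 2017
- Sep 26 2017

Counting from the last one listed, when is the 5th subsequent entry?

Feb 27 2018

All Tuesdays; the gaps (28, 35, 28) vary with month length.
This is the last Tuesday of each month.
Last Tuesday of October 2017: Oct 31 2017.
November 2017 ends with Tuesday Nov 28 2017.
December 2017 ends with Tuesday Dec 26 2017.
January 2018 ends with Tuesday Jan 30 2018.
Last Tuesday of February 2018: Feb 27 2018.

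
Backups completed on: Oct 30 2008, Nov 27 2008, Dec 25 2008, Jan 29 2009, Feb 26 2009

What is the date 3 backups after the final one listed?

May 28 2009

All Thursdays; the gaps (28, 28, 35, 28) vary with month length.
This is the last Thursday of each month.
March 2009 ends with Thursday Mar 26 2009.
April 2009 ends with Thursday Apr 30 2009.
May 2009 ends with Thursday May 28 2009.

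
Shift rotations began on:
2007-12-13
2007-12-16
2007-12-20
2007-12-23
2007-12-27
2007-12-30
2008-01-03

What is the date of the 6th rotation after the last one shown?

Gaps: 3, 4, 3, 4, 3, 4 days — not constant, but cyclic with period 2.
The events fall on every Thursday and Sunday.
The following Sunday is 2008-01-06.
The following Thursday is 2008-01-10.
Next Sunday: 2008-01-13.
Next Thursday: 2008-01-17.
The following Sunday is 2008-01-20.
Next Thursday: 2008-01-24.

2008-01-24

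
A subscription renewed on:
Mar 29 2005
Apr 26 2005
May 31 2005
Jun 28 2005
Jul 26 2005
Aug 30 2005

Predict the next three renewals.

Sep 27 2005, Oct 25 2005, Nov 29 2005

These are Tuesdays with 28, 35, 28, 28, 35-day gaps.
Each is the final Tuesday of its month — Mar 29 2005 is past the 28th, so '4th Tuesday' doesn't fit.
September 2005 ends with Tuesday Sep 27 2005.
Last Tuesday of October 2005: Oct 25 2005.
November 2005 ends with Tuesday Nov 29 2005.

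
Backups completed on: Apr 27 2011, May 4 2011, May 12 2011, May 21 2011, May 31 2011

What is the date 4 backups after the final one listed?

Jul 20 2011

The spacing grows by 1 each time: 7, 8, 9, 10 days.
Next gap: 11 days. May 31 2011 + 11 days = Jun 11 2011.
Next gap: 12 days. Jun 11 2011 + 12 days = Jun 23 2011.
Next gap: 13 days. Jun 23 2011 + 13 days = Jul 6 2011.
Next gap: 14 days. Jul 6 2011 + 14 days = Jul 20 2011.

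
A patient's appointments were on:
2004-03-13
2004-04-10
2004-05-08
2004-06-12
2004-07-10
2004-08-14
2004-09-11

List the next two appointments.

2004-10-09, 2004-11-13

These are Saturdays at 28- or 35-day spacing (28, 28, 35, 28, 35, 28).
The pattern: 2nd Saturday of the month.
October 2004 — 2nd Saturday is 2004-10-09.
November 2004 — 2nd Saturday is 2004-11-13.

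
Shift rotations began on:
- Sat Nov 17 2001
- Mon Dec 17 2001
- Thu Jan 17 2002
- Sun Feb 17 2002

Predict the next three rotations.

Sun Mar 17 2002, Wed Apr 17 2002, Fri May 17 2002

Gaps: 30, 31, 31 days — not constant. Every event is on the 17th of the month.
Pattern: the 17th of each month.
Next: March 2002 → Sun Mar 17 2002.
Next: April 2002 → Wed Apr 17 2002.
Next: May 2002 → Fri May 17 2002.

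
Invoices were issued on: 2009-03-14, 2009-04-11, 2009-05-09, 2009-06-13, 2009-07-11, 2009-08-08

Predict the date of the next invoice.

2009-09-12

These are Saturdays at 28- or 35-day spacing (28, 28, 35, 28, 28).
The pattern: 2nd Saturday of the month.
September 2009 — 2nd Saturday is 2009-09-12.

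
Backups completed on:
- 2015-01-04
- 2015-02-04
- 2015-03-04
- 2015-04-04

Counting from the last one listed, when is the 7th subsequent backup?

The day-of-month is always 4 (31, 28, 31 days between events).
So this recurs on the 4th of each month.
May 2015: 2015-05-04.
June 2015: 2015-06-04.
July 2015: 2015-07-04.
Next: August 2015 → 2015-08-04.
September 2015: 2015-09-04.
October 2015: 2015-10-04.
Next: November 2015 → 2015-11-04.

2015-11-04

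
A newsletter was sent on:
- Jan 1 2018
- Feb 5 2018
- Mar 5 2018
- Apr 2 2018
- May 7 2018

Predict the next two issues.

These are Mondays at 28- or 35-day spacing (35, 28, 28, 35).
The pattern: 1st Monday of the month.
1st Monday of June 2018: Jun 4 2018.
1st Monday of July 2018: Jul 2 2018.

Jun 4 2018, Jul 2 2018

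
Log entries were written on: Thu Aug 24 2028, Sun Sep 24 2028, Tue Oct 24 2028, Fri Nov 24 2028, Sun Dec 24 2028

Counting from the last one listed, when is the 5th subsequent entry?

Thu May 24 2029

Gaps: 31, 30, 31, 30 days — not constant. Every event is on the 24th of the month.
Pattern: the 24th of each month.
Next: January 2029 → Wed Jan 24 2029.
Next: February 2029 → Sat Feb 24 2029.
Next: March 2029 → Sat Mar 24 2029.
April 2029: Tue Apr 24 2029.
Next: May 2029 → Thu May 24 2029.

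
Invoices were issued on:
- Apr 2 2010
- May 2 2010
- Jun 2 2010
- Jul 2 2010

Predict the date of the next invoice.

The day-of-month is always 2 (30, 31, 30 days between events).
So this recurs on the 2nd of each month.
August 2010: Aug 2 2010.

Aug 2 2010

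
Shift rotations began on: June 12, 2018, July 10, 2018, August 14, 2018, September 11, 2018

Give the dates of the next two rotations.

All dates are Tuesdays, 28, 35, 28 days apart.
Specifically, the 2nd Tuesday of each month.
October 2018 — 2nd Tuesday is October 9, 2018.
2nd Tuesday of November 2018: November 13, 2018.

October 9, 2018; November 13, 2018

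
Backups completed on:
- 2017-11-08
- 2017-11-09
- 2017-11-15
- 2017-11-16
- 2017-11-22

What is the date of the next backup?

Every event lands on a Wednesday or Thursday (gaps cycle 1, 6, 1, 6).
So the schedule is: every Wednesday and Thursday.
Next Thursday: 2017-11-23.

2017-11-23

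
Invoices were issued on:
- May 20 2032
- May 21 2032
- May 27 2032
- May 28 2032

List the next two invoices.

Jun 3 2032, Jun 4 2032

The gap pattern 1, 6, 1 repeats every 2 events.
These are the Thursdays and Fridays of each week.
The following Thursday is Jun 3 2032.
The following Friday is Jun 4 2032.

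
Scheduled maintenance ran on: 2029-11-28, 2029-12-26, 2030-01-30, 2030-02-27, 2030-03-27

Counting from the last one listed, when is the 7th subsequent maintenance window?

2030-10-30

These are Wednesdays with 28, 35, 28, 28-day gaps.
Each is the final Wednesday of its month — 2030-01-30 is past the 28th, so '4th Wednesday' doesn't fit.
April 2030 ends with Wednesday 2030-04-24.
Last Wednesday of May 2030: 2030-05-29.
Last Wednesday of June 2030: 2030-06-26.
Last Wednesday of July 2030: 2030-07-31.
August 2030 ends with Wednesday 2030-08-28.
September 2030 ends with Wednesday 2030-09-25.
Last Wednesday of October 2030: 2030-10-30.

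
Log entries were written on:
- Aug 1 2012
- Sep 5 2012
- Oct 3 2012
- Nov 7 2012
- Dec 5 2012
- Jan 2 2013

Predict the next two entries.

Feb 6 2013, Mar 6 2013

All dates are Wednesdays, 35, 28, 35, 28, 28 days apart.
Specifically, the 1st Wednesday of each month.
February 2013 — 1st Wednesday is Feb 6 2013.
1st Wednesday of March 2013: Mar 6 2013.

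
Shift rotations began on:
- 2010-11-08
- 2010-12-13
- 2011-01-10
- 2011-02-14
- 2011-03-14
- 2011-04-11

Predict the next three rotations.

These are Mondays at 28- or 35-day spacing (35, 28, 35, 28, 28).
The pattern: 2nd Monday of the month.
2nd Monday of May 2011: 2011-05-09.
June 2011 — 2nd Monday is 2011-06-13.
2nd Monday of July 2011: 2011-07-11.

2011-05-09, 2011-06-13, 2011-07-11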